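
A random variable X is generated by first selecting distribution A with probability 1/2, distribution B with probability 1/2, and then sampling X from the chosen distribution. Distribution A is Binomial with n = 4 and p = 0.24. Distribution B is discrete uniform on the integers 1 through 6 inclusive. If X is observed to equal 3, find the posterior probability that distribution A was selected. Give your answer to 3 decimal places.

Likelihoods P(X=3 | ·): A: 0.042025; B: 0.166667.
Posterior ∝ prior × likelihood. Numerator for A: 0.5·0.042025 = 0.0210125.
Normalizing constant: 0.5·0.042025 + 0.5·0.166667 = 0.104346.
P(A | observation) = 0.0210125 / 0.104346 = 0.201373.

0.201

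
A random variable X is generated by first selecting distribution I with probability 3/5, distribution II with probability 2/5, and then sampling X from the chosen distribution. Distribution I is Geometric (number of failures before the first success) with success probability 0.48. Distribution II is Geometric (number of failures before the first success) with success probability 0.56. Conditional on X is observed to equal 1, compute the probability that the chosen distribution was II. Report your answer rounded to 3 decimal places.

0.397

Likelihoods P(X=1 | ·): I: 0.2496; II: 0.2464.
Posterior ∝ prior × likelihood. Numerator for II: 0.4·0.2464 = 0.09856.
Normalizing constant: 0.6·0.2496 + 0.4·0.2464 = 0.24832.
P(II | observation) = 0.09856 / 0.24832 = 0.396907.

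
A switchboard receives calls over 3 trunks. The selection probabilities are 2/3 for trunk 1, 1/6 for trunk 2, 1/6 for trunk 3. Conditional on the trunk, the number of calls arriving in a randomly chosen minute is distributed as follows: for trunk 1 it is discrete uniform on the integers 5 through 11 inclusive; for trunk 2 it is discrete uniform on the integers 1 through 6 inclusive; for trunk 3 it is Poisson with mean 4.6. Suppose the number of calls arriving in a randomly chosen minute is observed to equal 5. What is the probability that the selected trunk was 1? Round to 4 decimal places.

0.6275

Likelihoods P(X=5 | ·): 1: 0.142857; 2: 0.166667; 3: 0.172526.
Posterior ∝ prior × likelihood. Numerator for 1: 0.666667·0.142857 = 0.0952381.
Normalizing constant: 0.666667·0.142857 + 0.166667·0.166667 + 0.166667·0.172526 = 0.15177.
P(1 | observation) = 0.0952381 / 0.15177 = 0.627515.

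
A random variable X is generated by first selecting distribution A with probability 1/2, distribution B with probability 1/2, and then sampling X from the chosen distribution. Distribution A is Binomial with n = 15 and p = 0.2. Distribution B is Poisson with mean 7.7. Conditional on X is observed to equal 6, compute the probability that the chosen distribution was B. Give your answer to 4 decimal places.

Likelihoods P(X=6 | ·): A: 0.0429926; B: 0.131082.
Posterior ∝ prior × likelihood. Numerator for B: 0.5·0.131082 = 0.0655412.
Normalizing constant: 0.5·0.0429926 + 0.5·0.131082 = 0.0870375.
P(B | observation) = 0.0655412 / 0.0870375 = 0.753022.

0.7530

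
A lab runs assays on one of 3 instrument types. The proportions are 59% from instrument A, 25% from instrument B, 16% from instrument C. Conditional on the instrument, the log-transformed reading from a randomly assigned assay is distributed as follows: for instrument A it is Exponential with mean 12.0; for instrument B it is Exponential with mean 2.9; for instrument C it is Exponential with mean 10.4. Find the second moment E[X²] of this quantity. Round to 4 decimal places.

208.7362

For each component E[X²] = Var + (mean)², giving A: 288; B: 16.82; C: 216.32.
Overall E[X²] = 0.59·288 + 0.25·16.82 + 0.16·216.32 = 208.736.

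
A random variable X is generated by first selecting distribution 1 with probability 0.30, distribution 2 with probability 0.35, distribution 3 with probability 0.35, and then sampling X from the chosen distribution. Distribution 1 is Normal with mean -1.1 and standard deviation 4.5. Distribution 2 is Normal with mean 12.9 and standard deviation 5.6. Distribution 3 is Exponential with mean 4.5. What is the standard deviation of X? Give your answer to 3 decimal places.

Per component, 1: μ=-1.1, E[X²]=21.46; 2: μ=12.9, E[X²]=197.77; 3: μ=4.5, E[X²]=40.5.
E[X] = 0.3·-1.1 + 0.35·12.9 + 0.35·4.5 = 5.76.
E[X²] = 0.3·21.46 + 0.35·197.77 + 0.35·40.5 = 89.8325.
Var(X) = E[X²] − (E[X])² = 89.8325 − 33.1776 = 56.6549.
SD(X) = √56.6549 = 7.52694.

7.527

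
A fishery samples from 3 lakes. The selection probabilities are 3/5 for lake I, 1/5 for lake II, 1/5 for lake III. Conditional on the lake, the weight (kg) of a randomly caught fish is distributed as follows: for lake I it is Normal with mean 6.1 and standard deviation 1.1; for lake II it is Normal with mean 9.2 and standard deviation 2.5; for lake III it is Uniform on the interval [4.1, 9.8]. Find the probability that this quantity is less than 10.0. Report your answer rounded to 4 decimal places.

Conditional on each lake, P(X < 10.0): I: 0.999804; II: 0.625516; III: 1.
By total probability, P(X < 10.0) = 0.6·0.999804 + 0.2·0.625516 + 0.2·1 = 0.924986.

0.9250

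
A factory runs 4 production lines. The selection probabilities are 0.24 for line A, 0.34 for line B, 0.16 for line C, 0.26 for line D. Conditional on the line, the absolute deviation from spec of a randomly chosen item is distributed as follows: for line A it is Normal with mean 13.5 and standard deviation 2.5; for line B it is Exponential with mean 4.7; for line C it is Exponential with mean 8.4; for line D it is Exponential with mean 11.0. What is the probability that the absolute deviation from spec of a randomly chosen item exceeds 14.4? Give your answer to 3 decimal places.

0.201

Conditional on each line, P(X > 14.4): A: 0.359424; B: 0.0467085; C: 0.180092; D: 0.270065.
By total probability, P(X > 14.4) = 0.24·0.359424 + 0.34·0.0467085 + 0.16·0.180092 + 0.26·0.270065 = 0.201174.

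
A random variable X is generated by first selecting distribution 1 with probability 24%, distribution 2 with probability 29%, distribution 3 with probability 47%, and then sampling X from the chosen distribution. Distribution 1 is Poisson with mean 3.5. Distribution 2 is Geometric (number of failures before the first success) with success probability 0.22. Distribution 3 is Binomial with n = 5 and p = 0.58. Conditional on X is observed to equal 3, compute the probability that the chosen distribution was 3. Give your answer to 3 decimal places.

Likelihoods P(X=3 | ·): 1: 0.215785; 2: 0.104401; 3: 0.344178.
Posterior ∝ prior × likelihood. Numerator for 3: 0.47·0.344178 = 0.161763.
Normalizing constant: 0.24·0.215785 + 0.29·0.104401 + 0.47·0.344178 = 0.243828.
P(3 | observation) = 0.161763 / 0.243828 = 0.663432.

0.663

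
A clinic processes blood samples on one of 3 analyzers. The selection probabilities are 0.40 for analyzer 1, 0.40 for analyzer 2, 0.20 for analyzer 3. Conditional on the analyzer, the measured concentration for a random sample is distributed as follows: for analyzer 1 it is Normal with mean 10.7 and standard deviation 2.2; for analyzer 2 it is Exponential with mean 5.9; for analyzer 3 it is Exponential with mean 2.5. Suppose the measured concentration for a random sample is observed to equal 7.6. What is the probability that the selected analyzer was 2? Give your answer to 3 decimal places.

0.378

Likelihoods f(7.6 | ·): 1: 0.0671945; 2: 0.0467431; 3: 0.019134.
Posterior ∝ prior × likelihood. Numerator for 2: 0.4·0.0467431 = 0.0186973.
Normalizing constant: 0.4·0.0671945 + 0.4·0.0467431 + 0.2·0.019134 = 0.0494018.
P(2 | observation) = 0.0186973 / 0.0494018 = 0.378473.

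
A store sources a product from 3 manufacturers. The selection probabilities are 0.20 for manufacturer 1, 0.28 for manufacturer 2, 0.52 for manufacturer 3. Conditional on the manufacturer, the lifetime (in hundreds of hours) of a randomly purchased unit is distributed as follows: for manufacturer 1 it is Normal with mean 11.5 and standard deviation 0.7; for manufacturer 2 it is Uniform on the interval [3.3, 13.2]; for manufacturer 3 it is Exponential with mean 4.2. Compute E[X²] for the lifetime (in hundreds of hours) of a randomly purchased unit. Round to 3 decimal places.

66.238

For each component E[X²] = Var + (mean)², giving 1: 132.74; 2: 76.23; 3: 35.28.
Overall E[X²] = 0.2·132.74 + 0.28·76.23 + 0.52·35.28 = 66.238.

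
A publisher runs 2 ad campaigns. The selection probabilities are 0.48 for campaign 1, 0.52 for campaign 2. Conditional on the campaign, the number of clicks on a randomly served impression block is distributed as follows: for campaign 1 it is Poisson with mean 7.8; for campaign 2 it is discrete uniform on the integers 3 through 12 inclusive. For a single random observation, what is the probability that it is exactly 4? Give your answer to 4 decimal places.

Conditional on each campaign, P(X = 4): 1: 0.0631932; 2: 0.1.
By total probability, P(X = 4) = 0.48·0.0631932 + 0.52·0.1 = 0.0823327.

0.0823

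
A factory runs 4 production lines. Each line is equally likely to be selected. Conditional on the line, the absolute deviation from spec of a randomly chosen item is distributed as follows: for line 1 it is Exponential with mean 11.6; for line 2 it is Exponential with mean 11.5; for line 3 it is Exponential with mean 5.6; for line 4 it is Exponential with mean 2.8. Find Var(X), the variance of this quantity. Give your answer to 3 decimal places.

90.989

Per component, 1: μ=11.6, E[X²]=269.12; 2: μ=11.5, E[X²]=264.5; 3: μ=5.6, E[X²]=62.72; 4: μ=2.8, E[X²]=15.68.
E[X] = 0.25·11.6 + 0.25·11.5 + 0.25·5.6 + 0.25·2.8 = 7.875.
E[X²] = 0.25·269.12 + 0.25·264.5 + 0.25·62.72 + 0.25·15.68 = 153.005.
Var(X) = E[X²] − (E[X])² = 153.005 − 62.0156 = 90.9894.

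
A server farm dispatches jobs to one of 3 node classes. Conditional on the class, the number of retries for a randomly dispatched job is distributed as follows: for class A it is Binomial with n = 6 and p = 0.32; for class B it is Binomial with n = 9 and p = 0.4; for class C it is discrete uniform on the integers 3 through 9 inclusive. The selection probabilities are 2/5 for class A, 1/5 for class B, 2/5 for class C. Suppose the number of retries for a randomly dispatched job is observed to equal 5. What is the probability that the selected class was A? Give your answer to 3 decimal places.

Likelihoods P(X=5 | ·): A: 0.0136902; B: 0.167215; C: 0.142857.
Posterior ∝ prior × likelihood. Numerator for A: 0.4·0.0136902 = 0.00547608.
Normalizing constant: 0.4·0.0136902 + 0.2·0.167215 + 0.4·0.142857 = 0.096062.
P(A | observation) = 0.00547608 / 0.096062 = 0.0570057.

0.057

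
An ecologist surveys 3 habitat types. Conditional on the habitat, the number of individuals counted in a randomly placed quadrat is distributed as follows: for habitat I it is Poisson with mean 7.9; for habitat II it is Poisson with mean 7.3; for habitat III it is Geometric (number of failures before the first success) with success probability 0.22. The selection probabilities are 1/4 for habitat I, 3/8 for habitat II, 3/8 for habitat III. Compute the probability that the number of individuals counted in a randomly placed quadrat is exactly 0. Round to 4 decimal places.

0.0828

Conditional on each habitat, P(X = 0): I: 0.000370744; II: 0.000675539; III: 0.22.
By total probability, P(X = 0) = 0.25·0.000370744 + 0.375·0.000675539 + 0.375·0.22 = 0.082846.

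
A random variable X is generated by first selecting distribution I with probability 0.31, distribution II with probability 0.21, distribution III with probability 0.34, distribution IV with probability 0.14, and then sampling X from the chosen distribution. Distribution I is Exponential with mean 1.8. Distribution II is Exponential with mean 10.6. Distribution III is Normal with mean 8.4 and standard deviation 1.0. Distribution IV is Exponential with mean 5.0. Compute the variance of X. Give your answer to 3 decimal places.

40.335

Per component, I: μ=1.8, E[X²]=6.48; II: μ=10.6, E[X²]=224.72; III: μ=8.4, E[X²]=71.56; IV: μ=5, E[X²]=50.
E[X] = 0.31·1.8 + 0.21·10.6 + 0.34·8.4 + 0.14·5 = 6.34.
E[X²] = 0.31·6.48 + 0.21·224.72 + 0.34·71.56 + 0.14·50 = 80.5304.
Var(X) = E[X²] − (E[X])² = 80.5304 − 40.1956 = 40.3348.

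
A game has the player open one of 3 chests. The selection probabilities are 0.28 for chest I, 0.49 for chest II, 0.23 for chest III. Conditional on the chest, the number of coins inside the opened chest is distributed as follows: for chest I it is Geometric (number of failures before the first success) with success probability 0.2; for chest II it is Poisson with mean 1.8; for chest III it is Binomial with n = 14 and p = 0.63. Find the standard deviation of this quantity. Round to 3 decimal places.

Per component, I: μ=4, E[X²]=36; II: μ=1.8, E[X²]=5.04; III: μ=8.82, E[X²]=81.0558.
E[X] = 0.28·4 + 0.49·1.8 + 0.23·8.82 = 4.0306.
E[X²] = 0.28·36 + 0.49·5.04 + 0.23·81.0558 = 31.1924.
Var(X) = E[X²] − (E[X])² = 31.1924 − 16.2457 = 14.9467.
SD(X) = √14.9467 = 3.8661.

3.866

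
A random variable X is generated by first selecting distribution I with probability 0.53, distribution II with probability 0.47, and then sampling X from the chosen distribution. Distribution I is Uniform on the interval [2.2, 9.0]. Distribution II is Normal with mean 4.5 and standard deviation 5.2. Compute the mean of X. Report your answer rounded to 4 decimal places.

Component means — I: 5.6; II: 4.5.
E[X] = 0.53·5.6 + 0.47·4.5 = 5.083.

5.0830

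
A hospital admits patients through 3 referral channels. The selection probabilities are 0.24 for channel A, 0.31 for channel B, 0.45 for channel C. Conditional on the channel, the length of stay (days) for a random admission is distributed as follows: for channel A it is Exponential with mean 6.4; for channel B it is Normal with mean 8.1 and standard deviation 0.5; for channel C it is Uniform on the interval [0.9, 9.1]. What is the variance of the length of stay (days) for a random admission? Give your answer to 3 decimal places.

Per component, A: μ=6.4, E[X²]=81.92; B: μ=8.1, E[X²]=65.86; C: μ=5, E[X²]=30.6033.
E[X] = 0.24·6.4 + 0.31·8.1 + 0.45·5 = 6.297.
E[X²] = 0.24·81.92 + 0.31·65.86 + 0.45·30.6033 = 53.8489.
Var(X) = E[X²] − (E[X])² = 53.8489 − 39.6522 = 14.1967.

14.197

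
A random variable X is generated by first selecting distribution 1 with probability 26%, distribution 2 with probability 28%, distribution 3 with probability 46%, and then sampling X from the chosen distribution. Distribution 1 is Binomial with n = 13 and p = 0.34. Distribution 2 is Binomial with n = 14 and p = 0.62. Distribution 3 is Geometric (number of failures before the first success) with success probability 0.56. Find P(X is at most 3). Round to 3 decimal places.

0.523

Conditional on each component, P(X ≤ 3): 1: 0.304334; 2: 0.00241798; 3: 0.962519.
By total probability, P(X ≤ 3) = 0.26·0.304334 + 0.28·0.00241798 + 0.46·0.962519 = 0.522563.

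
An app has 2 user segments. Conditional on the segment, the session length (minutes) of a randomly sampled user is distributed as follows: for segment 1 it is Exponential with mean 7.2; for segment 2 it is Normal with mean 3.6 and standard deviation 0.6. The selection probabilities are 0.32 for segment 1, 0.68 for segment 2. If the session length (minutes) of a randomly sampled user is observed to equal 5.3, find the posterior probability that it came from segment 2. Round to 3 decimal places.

0.277

Likelihoods f(5.3 | ·): 1: 0.066524; 2: 0.0120102.
Posterior ∝ prior × likelihood. Numerator for 2: 0.68·0.0120102 = 0.00816691.
Normalizing constant: 0.32·0.066524 + 0.68·0.0120102 = 0.0294546.
P(2 | observation) = 0.00816691 / 0.0294546 = 0.277271.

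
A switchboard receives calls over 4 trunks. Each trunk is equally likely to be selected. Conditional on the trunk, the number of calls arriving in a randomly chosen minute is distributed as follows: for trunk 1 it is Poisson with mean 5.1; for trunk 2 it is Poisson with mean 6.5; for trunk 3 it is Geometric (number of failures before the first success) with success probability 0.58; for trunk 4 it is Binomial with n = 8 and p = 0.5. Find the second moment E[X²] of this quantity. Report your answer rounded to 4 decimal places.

24.9082

For each component E[X²] = Var + (mean)², giving 1: 31.11; 2: 48.75; 3: 1.77289; 4: 18.
Overall E[X²] = 0.25·31.11 + 0.25·48.75 + 0.25·1.77289 + 0.25·18 = 24.9082.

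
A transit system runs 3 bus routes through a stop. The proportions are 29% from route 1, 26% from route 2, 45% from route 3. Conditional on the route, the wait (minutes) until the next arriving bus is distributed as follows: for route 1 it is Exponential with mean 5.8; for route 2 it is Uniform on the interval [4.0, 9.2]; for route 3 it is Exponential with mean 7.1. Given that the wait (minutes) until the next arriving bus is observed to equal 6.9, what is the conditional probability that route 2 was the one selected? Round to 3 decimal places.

0.561

Likelihoods f(6.9 | ·): 1: 0.05247; 2: 0.192308; 3: 0.0532943.
Posterior ∝ prior × likelihood. Numerator for 2: 0.26·0.192308 = 0.05.
Normalizing constant: 0.29·0.05247 + 0.26·0.192308 + 0.45·0.0532943 = 0.0891987.
P(2 | observation) = 0.05 / 0.0891987 = 0.560546.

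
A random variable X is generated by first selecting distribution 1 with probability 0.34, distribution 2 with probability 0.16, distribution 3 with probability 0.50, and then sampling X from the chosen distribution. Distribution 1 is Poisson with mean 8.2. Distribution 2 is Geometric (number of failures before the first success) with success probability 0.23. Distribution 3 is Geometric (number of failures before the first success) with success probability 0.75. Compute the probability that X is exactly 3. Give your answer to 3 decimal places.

Conditional on each component, P(X = 3): 1: 0.0252392; 2: 0.105003; 3: 0.0117188.
By total probability, P(X = 3) = 0.34·0.0252392 + 0.16·0.105003 + 0.5·0.0117188 = 0.0312411.

0.031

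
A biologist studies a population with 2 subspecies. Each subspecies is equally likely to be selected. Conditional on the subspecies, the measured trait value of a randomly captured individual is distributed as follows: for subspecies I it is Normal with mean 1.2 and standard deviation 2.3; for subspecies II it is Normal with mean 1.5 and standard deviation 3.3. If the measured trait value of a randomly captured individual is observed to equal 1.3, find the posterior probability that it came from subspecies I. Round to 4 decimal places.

Likelihoods f(1.3 | ·): I: 0.173289; II: 0.12067.
Posterior ∝ prior × likelihood. Numerator for I: 0.5·0.173289 = 0.0866446.
Normalizing constant: 0.5·0.173289 + 0.5·0.12067 = 0.14698.
P(I | observation) = 0.0866446 / 0.14698 = 0.589501.

0.5895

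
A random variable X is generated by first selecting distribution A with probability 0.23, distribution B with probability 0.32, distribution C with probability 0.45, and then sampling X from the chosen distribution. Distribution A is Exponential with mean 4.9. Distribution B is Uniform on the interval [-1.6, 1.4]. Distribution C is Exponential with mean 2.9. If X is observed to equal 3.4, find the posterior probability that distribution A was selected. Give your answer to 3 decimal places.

0.328

Likelihoods f(3.4 | ·): A: 0.101966; B: 0; C: 0.106765.
Posterior ∝ prior × likelihood. Numerator for A: 0.23·0.101966 = 0.0234523.
Normalizing constant: 0.23·0.101966 + 0.32·0 + 0.45·0.106765 = 0.0714965.
P(A | observation) = 0.0234523 / 0.0714965 = 0.328019.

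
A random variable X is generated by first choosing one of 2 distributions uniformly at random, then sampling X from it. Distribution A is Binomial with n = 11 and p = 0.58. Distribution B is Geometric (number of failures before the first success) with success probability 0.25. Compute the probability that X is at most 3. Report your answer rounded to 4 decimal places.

0.3617

Conditional on each component, P(X ≤ 3): A: 0.0398575; B: 0.683594.
By total probability, P(X ≤ 3) = 0.5·0.0398575 + 0.5·0.683594 = 0.361726.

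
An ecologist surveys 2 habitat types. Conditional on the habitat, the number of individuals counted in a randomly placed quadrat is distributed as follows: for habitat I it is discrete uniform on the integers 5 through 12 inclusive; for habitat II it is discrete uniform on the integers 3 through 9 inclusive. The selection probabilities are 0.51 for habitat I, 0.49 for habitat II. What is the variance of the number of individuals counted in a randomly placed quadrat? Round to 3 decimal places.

Per component, I: μ=8.5, E[X²]=77.5; II: μ=6, E[X²]=40.
E[X] = 0.51·8.5 + 0.49·6 = 7.275.
E[X²] = 0.51·77.5 + 0.49·40 = 59.125.
Var(X) = E[X²] − (E[X])² = 59.125 − 52.9256 = 6.19937.

6.199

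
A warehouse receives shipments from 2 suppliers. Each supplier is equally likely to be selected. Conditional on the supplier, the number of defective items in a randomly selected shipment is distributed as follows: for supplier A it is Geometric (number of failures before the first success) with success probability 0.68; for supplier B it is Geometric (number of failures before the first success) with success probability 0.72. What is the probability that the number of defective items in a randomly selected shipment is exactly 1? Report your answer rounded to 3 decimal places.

0.210

Conditional on each supplier, P(X = 1): A: 0.2176; B: 0.2016.
By total probability, P(X = 1) = 0.5·0.2176 + 0.5·0.2016 = 0.2096.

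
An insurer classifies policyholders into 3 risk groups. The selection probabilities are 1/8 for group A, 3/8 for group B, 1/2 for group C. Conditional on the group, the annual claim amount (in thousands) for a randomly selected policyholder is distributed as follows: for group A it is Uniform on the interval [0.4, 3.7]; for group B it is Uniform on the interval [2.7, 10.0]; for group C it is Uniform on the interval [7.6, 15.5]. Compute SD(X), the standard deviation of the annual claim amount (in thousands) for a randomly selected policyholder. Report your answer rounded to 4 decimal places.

3.9946

Per component, A: μ=2.05, E[X²]=5.11; B: μ=6.35, E[X²]=44.7633; C: μ=11.55, E[X²]=138.603.
E[X] = 0.125·2.05 + 0.375·6.35 + 0.5·11.55 = 8.4125.
E[X²] = 0.125·5.11 + 0.375·44.7633 + 0.5·138.603 = 86.7267.
Var(X) = E[X²] − (E[X])² = 86.7267 − 70.7702 = 15.9565.
SD(X) = √15.9565 = 3.99456.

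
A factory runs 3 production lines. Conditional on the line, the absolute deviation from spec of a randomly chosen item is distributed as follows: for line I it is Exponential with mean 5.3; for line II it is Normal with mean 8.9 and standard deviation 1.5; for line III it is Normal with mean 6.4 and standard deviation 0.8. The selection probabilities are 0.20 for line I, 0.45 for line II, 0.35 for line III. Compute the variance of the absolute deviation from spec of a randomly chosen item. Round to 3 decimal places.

9.090

Per component, I: μ=5.3, E[X²]=56.18; II: μ=8.9, E[X²]=81.46; III: μ=6.4, E[X²]=41.6.
E[X] = 0.2·5.3 + 0.45·8.9 + 0.35·6.4 = 7.305.
E[X²] = 0.2·56.18 + 0.45·81.46 + 0.35·41.6 = 62.453.
Var(X) = E[X²] − (E[X])² = 62.453 − 53.363 = 9.08998.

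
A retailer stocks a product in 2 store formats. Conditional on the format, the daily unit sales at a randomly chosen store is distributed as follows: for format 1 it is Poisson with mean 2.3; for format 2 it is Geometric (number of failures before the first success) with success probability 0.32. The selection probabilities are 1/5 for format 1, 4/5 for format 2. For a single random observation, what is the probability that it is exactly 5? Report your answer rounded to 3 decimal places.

Conditional on each format, P(X = 5): 1: 0.053775; 2: 0.0465259.
By total probability, P(X = 5) = 0.2·0.053775 + 0.8·0.0465259 = 0.0479757.

0.048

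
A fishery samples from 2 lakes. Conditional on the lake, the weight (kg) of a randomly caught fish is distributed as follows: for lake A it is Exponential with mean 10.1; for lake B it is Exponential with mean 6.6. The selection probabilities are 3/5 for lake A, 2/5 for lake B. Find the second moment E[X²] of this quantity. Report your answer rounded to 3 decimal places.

For each component E[X²] = Var + (mean)², giving A: 204.02; B: 87.12.
Overall E[X²] = 0.6·204.02 + 0.4·87.12 = 157.26.

157.260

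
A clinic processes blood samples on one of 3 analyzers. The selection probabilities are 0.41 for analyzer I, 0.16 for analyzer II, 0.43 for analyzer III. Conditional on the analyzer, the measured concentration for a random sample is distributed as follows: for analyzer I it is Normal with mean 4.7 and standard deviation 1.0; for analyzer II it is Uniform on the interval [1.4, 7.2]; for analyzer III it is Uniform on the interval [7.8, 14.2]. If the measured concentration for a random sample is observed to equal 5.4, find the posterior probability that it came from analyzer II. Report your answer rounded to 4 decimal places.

Likelihoods f(5.4 | ·): I: 0.312254; II: 0.172414; III: 0.
Posterior ∝ prior × likelihood. Numerator for II: 0.16·0.172414 = 0.0275862.
Normalizing constant: 0.41·0.312254 + 0.16·0.172414 + 0.43·0 = 0.15561.
P(II | observation) = 0.0275862 / 0.15561 = 0.177277.

0.1773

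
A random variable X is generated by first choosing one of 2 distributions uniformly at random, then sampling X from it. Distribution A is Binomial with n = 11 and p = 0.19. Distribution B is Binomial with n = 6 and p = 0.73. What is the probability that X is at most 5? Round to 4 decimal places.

Conditional on each component, P(X ≤ 5): A: 0.99099; B: 0.848666.
By total probability, P(X ≤ 5) = 0.5·0.99099 + 0.5·0.848666 = 0.919828.

0.9198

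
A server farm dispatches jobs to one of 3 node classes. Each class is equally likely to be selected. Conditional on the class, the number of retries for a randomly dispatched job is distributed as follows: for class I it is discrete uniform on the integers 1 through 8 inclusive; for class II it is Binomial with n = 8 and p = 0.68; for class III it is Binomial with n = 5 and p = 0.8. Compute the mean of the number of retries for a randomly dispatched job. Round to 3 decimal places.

4.647

Component means — I: 4.5; II: 5.44; III: 4.
E[X] = 0.333333·4.5 + 0.333333·5.44 + 0.333333·4 = 4.64667.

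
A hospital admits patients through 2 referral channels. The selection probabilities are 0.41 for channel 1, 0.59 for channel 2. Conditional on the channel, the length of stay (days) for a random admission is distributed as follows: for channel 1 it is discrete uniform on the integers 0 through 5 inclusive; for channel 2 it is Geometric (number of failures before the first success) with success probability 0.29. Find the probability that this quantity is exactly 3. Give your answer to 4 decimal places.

0.1296

Conditional on each channel, P(X = 3): 1: 0.166667; 2: 0.103794.
By total probability, P(X = 3) = 0.41·0.166667 + 0.59·0.103794 = 0.129572.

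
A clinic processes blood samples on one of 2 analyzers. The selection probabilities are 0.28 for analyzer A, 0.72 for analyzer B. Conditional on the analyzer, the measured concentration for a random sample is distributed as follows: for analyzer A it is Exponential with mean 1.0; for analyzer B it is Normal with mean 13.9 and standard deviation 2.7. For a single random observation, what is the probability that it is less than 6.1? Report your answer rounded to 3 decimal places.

Conditional on each analyzer, P(X < 6.1): A: 0.997757; B: 0.00193303.
By total probability, P(X < 6.1) = 0.28·0.997757 + 0.72·0.00193303 = 0.280764.

0.281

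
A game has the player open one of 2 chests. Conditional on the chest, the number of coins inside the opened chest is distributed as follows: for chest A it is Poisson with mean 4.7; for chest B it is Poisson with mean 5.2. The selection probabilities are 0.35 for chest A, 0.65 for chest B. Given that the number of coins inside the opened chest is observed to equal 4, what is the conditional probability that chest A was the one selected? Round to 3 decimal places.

Likelihoods P(X=4 | ·): A: 0.184925; B: 0.168063.
Posterior ∝ prior × likelihood. Numerator for A: 0.35·0.184925 = 0.0647238.
Normalizing constant: 0.35·0.184925 + 0.65·0.168063 = 0.173964.
P(A | observation) = 0.0647238 / 0.173964 = 0.372052.

0.372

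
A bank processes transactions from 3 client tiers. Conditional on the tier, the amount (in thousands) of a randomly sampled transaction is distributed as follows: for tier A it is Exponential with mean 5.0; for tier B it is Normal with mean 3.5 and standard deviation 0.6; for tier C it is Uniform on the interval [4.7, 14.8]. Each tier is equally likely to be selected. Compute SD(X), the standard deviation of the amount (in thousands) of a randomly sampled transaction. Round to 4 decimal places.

Per component, A: μ=5, E[X²]=50; B: μ=3.5, E[X²]=12.61; C: μ=9.75, E[X²]=103.563.
E[X] = 0.333333·5 + 0.333333·3.5 + 0.333333·9.75 = 6.08333.
E[X²] = 0.333333·50 + 0.333333·12.61 + 0.333333·103.563 = 55.3911.
Var(X) = E[X²] − (E[X])² = 55.3911 − 37.0069 = 18.3842.
SD(X) = √18.3842 = 4.28768.

4.2877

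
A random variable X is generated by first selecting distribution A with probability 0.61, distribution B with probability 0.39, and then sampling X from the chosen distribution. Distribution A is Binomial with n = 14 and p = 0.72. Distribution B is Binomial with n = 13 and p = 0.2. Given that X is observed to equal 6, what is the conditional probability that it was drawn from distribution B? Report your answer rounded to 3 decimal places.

0.482

Likelihoods P(X=6 | ·): A: 0.0158057; B: 0.0230318.
Posterior ∝ prior × likelihood. Numerator for B: 0.39·0.0230318 = 0.00898239.
Normalizing constant: 0.61·0.0158057 + 0.39·0.0230318 = 0.0186239.
P(B | observation) = 0.00898239 / 0.0186239 = 0.482305.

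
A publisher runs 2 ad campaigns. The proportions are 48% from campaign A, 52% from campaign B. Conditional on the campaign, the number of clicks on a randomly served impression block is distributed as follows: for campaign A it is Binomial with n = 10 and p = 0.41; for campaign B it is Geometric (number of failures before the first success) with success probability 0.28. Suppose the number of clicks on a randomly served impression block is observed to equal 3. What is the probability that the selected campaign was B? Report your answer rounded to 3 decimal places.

Likelihoods P(X=3 | ·): A: 0.205824; B: 0.104509.
Posterior ∝ prior × likelihood. Numerator for B: 0.52·0.104509 = 0.0543449.
Normalizing constant: 0.48·0.205824 + 0.52·0.104509 = 0.153141.
P(B | observation) = 0.0543449 / 0.153141 = 0.354869.

0.355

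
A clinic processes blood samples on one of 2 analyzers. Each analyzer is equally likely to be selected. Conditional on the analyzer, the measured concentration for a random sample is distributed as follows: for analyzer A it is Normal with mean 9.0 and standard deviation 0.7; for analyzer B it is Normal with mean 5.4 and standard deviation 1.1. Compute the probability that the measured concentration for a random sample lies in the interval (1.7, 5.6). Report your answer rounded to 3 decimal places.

0.286

Conditional on each analyzer, P(1.7 < X < 5.6): A: 5.95458e-07; B: 0.571753.
By total probability, P(1.7 < X < 5.6) = 0.5·5.95458e-07 + 0.5·0.571753 = 0.285877.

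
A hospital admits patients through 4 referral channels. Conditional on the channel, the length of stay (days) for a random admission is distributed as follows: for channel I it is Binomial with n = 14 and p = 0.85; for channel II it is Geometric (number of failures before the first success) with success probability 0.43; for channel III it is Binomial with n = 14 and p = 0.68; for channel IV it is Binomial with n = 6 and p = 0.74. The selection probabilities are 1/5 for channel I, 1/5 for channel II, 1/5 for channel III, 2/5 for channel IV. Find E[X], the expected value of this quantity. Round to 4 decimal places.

Component means — I: 11.9; II: 1.32558; III: 9.52; IV: 4.44.
E[X] = 0.2·11.9 + 0.2·1.32558 + 0.2·9.52 + 0.4·4.44 = 6.32512.

6.3251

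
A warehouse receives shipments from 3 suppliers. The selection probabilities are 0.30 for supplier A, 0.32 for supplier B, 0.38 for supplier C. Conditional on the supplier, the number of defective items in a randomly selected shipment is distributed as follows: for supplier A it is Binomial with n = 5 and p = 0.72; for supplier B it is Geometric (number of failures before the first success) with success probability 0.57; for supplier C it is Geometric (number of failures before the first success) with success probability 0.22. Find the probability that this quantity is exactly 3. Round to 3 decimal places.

Conditional on each supplier, P(X = 3): A: 0.292626; B: 0.045319; C: 0.104401.
By total probability, P(X = 3) = 0.3·0.292626 + 0.32·0.045319 + 0.38·0.104401 = 0.141963.

0.142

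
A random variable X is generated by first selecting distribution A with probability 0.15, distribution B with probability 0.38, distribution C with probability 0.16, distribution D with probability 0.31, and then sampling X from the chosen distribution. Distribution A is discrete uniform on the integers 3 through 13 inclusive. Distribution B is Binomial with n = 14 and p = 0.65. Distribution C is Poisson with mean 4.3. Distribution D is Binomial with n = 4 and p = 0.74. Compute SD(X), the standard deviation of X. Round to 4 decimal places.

Per component, A: μ=8, E[X²]=74; B: μ=9.1, E[X²]=85.995; C: μ=4.3, E[X²]=22.79; D: μ=2.96, E[X²]=9.5312.
E[X] = 0.15·8 + 0.38·9.1 + 0.16·4.3 + 0.31·2.96 = 6.2636.
E[X²] = 0.15·74 + 0.38·85.995 + 0.16·22.79 + 0.31·9.5312 = 50.3792.
Var(X) = E[X²] − (E[X])² = 50.3792 − 39.2327 = 11.1465.
SD(X) = √11.1465 = 3.33864.

3.3386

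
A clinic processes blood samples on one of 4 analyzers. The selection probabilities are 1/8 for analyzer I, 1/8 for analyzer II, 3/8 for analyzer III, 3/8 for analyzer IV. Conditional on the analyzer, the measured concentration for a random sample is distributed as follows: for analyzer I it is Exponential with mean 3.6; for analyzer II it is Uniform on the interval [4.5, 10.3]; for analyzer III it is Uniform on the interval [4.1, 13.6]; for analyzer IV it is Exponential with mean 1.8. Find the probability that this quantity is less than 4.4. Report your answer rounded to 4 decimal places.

0.4425

Conditional on each analyzer, P(X < 4.4): I: 0.705425; II: 0; III: 0.0315789; IV: 0.913226.
By total probability, P(X < 4.4) = 0.125·0.705425 + 0.125·0 + 0.375·0.0315789 + 0.375·0.913226 = 0.44248.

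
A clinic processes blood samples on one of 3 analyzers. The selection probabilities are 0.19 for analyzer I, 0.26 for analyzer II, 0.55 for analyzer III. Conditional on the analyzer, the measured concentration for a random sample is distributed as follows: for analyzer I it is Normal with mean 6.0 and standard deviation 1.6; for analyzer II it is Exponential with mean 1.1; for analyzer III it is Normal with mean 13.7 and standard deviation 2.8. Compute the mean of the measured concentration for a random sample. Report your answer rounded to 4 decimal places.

Component means — I: 6; II: 1.1; III: 13.7.
E[X] = 0.19·6 + 0.26·1.1 + 0.55·13.7 = 8.961.

8.9610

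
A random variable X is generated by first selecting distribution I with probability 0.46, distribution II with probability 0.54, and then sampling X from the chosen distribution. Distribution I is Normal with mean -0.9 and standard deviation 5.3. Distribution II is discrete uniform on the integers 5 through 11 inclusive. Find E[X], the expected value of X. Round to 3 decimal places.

3.906

Component means — I: -0.9; II: 8.
E[X] = 0.46·-0.9 + 0.54·8 = 3.906.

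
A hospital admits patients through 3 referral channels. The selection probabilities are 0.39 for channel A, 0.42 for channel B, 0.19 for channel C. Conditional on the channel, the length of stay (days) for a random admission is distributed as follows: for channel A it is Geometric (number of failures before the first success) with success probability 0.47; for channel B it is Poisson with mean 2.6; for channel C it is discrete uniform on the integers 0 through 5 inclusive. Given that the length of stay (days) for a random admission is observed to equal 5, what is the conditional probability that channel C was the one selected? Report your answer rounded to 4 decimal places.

0.4510

Likelihoods P(X=5 | ·): A: 0.0196552; B: 0.0735394; C: 0.166667.
Posterior ∝ prior × likelihood. Numerator for C: 0.19·0.166667 = 0.0316667.
Normalizing constant: 0.39·0.0196552 + 0.42·0.0735394 + 0.19·0.166667 = 0.0702187.
P(C | observation) = 0.0316667 / 0.0702187 = 0.450972.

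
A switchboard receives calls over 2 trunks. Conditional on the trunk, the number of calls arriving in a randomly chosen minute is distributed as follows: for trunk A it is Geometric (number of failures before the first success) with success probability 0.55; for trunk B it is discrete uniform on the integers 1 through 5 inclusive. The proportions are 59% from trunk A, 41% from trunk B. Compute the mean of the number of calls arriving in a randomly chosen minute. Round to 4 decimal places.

Component means — A: 0.818182; B: 3.
E[X] = 0.59·0.818182 + 0.41·3 = 1.71273.

1.7127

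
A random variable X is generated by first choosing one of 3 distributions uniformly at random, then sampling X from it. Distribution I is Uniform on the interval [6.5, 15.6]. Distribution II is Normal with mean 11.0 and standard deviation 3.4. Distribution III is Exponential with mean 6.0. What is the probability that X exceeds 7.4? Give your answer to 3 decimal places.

0.683

Conditional on each component, P(X > 7.4): I: 0.901099; II: 0.85516; III: 0.29132.
By total probability, P(X > 7.4) = 0.333333·0.901099 + 0.333333·0.85516 + 0.333333·0.29132 = 0.682526.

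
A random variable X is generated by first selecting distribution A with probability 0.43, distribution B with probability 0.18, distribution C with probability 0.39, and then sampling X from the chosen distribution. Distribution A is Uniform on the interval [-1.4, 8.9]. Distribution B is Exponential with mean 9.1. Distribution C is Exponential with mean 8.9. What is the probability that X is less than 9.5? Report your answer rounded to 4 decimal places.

Conditional on each component, P(X < 9.5): A: 1; B: 0.647941; C: 0.656104.
By total probability, P(X < 9.5) = 0.43·1 + 0.18·0.647941 + 0.39·0.656104 = 0.80251.

0.8025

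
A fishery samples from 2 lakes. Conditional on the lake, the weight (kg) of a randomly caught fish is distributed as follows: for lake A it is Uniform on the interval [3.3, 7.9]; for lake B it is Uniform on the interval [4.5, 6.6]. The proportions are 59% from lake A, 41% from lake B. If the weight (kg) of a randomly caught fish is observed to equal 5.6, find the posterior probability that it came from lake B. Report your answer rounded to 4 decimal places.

0.6035

Likelihoods f(5.6 | ·): A: 0.217391; B: 0.47619.
Posterior ∝ prior × likelihood. Numerator for B: 0.41·0.47619 = 0.195238.
Normalizing constant: 0.59·0.217391 + 0.41·0.47619 = 0.323499.
P(B | observation) = 0.195238 / 0.323499 = 0.60352.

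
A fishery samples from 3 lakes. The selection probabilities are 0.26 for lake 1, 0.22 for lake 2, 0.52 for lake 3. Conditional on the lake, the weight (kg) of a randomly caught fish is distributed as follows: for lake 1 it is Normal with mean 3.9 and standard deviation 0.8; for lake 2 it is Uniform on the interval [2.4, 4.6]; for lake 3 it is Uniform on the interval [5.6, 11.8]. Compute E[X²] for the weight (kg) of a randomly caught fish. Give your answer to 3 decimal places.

For each component E[X²] = Var + (mean)², giving 1: 15.85; 2: 12.6533; 3: 78.8933.
Overall E[X²] = 0.26·15.85 + 0.22·12.6533 + 0.52·78.8933 = 47.9293.

47.929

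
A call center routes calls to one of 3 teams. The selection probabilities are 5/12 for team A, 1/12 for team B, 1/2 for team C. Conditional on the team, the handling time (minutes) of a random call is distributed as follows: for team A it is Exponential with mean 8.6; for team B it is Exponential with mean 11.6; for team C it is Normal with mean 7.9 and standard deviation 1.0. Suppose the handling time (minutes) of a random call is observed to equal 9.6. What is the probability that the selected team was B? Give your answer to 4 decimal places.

0.0476

Likelihoods f(9.6 | ·): A: 0.0380809; B: 0.0376813; C: 0.0940491.
Posterior ∝ prior × likelihood. Numerator for B: 0.0833333·0.0376813 = 0.00314011.
Normalizing constant: 0.416667·0.0380809 + 0.0833333·0.0376813 + 0.5·0.0940491 = 0.0660317.
P(B | observation) = 0.00314011 / 0.0660317 = 0.0475546.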